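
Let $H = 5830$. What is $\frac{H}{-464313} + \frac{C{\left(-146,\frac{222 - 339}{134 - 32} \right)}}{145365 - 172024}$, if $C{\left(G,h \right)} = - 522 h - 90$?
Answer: $- \frac{6658016627}{210428044539} \approx -0.03164$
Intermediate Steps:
$C{\left(G,h \right)} = -90 - 522 h$
$\frac{H}{-464313} + \frac{C{\left(-146,\frac{222 - 339}{134 - 32} \right)}}{145365 - 172024} = \frac{5830}{-464313} + \frac{-90 - 522 \frac{222 - 339}{134 - 32}}{145365 - 172024} = 5830 \left(- \frac{1}{464313}\right) + \frac{-90 - 522 \left(- \frac{117}{102}\right)}{-26659} = - \frac{5830}{464313} + \left(-90 - 522 \left(\left(-117\right) \frac{1}{102}\right)\right) \left(- \frac{1}{26659}\right) = - \frac{5830}{464313} + \left(-90 - - \frac{10179}{17}\right) \left(- \frac{1}{26659}\right) = - \frac{5830}{464313} + \left(-90 + \frac{10179}{17}\right) \left(- \frac{1}{26659}\right) = - \frac{5830}{464313} + \frac{8649}{17} \left(- \frac{1}{26659}\right) = - \frac{5830}{464313} - \frac{8649}{453203} = - \frac{6658016627}{210428044539}$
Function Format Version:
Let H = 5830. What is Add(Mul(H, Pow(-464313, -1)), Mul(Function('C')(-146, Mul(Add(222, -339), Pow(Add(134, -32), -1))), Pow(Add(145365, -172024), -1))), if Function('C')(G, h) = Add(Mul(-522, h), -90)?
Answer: Rational(-6658016627, 210428044539) ≈ -0.031640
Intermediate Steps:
Function('C')(G, h) = Add(-90, Mul(-522, h))
Add(Mul(H, Pow(-464313, -1)), Mul(Function('C')(-146, Mul(Add(222, -339), Pow(Add(134, -32), -1))), Pow(Add(145365, -172024), -1))) = Add(Mul(5830, Pow(-464313, -1)), Mul(Add(-90, Mul(-522, Mul(Add(222, -339), Pow(Add(134, -32), -1)))), Pow(Add(145365, -172024), -1))) = Add(Mul(5830, Rational(-1, 464313)), Mul(Add(-90, Mul(-522, Mul(-117, Pow(102, -1)))), Pow(-26659, -1))) = Add(Rational(-5830, 464313), Mul(Add(-90, Mul(-522, Mul(-117, Rational(1, 102)))), Rational(-1, 26659))) = Add(Rational(-5830, 464313), Mul(Add(-90, Mul(-522, Rational(-39, 34))), Rational(-1, 26659))) = Add(Rational(-5830, 464313), Mul(Add(-90, Rational(10179, 17)), Rational(-1, 26659))) = Add(Rational(-5830, 464313), Mul(Rational(8649, 17), Rational(-1, 26659))) = Add(Rational(-5830, 464313), Rational(-8649, 453203)) = Rational(-6658016627, 210428044539)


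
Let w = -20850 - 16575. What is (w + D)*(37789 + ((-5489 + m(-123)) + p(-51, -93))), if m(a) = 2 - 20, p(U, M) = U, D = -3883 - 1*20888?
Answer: -2004639276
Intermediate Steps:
D = -24771 (D = -3883 - 20888 = -24771)
m(a) = -18
w = -37425
(w + D)*(37789 + ((-5489 + m(-123)) + p(-51, -93))) = (-37425 - 24771)*(37789 + ((-5489 - 18) - 51)) = -62196*(37789 + (-5507 - 51)) = -62196*(37789 - 5558) = -62196*32231 = -2004639276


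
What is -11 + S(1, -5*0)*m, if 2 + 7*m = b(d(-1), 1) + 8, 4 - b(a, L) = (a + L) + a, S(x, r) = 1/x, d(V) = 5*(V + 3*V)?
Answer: -4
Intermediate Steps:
d(V) = 20*V (d(V) = 5*(4*V) = 20*V)
b(a, L) = 4 - L - 2*a (b(a, L) = 4 - ((a + L) + a) = 4 - ((L + a) + a) = 4 - (L + 2*a) = 4 + (-L - 2*a) = 4 - L - 2*a)
m = 7 (m = -2/7 + ((4 - 1*1 - 40*(-1)) + 8)/7 = -2/7 + ((4 - 1 - 2*(-20)) + 8)/7 = -2/7 + ((4 - 1 + 40) + 8)/7 = -2/7 + (43 + 8)/7 = -2/7 + (⅐)*51 = -2/7 + 51/7 = 7)
-11 + S(1, -5*0)*m = -11 + 7/1 = -11 + 1*7 = -11 + 7 = -4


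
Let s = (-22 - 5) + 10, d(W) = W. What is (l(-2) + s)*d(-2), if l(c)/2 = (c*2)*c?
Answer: 2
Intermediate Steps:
l(c) = 4*c² (l(c) = 2*((c*2)*c) = 2*((2*c)*c) = 2*(2*c²) = 4*c²)
s = -17 (s = -27 + 10 = -17)
(l(-2) + s)*d(-2) = (4*(-2)² - 17)*(-2) = (4*4 - 17)*(-2) = (16 - 17)*(-2) = -1*(-2) = 2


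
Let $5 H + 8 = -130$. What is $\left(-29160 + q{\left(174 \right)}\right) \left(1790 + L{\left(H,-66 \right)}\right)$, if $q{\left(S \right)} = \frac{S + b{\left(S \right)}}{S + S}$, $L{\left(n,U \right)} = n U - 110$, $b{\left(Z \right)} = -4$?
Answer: $- \frac{2961043418}{29} \approx -1.021 \cdot 10^{8}$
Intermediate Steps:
$H = - \frac{138}{5}$ ($H = - \frac{8}{5} + \frac{1}{5} \left(-130\right) = - \frac{8}{5} - 26 = - \frac{138}{5} \approx -27.6$)
$L{\left(n,U \right)} = -110 + U n$ ($L{\left(n,U \right)} = U n - 110 = -110 + U n$)
$q{\left(S \right)} = \frac{-4 + S}{2 S}$ ($q{\left(S \right)} = \frac{S - 4}{S + S} = \frac{-4 + S}{2 S}$)
$\left(-29160 + q{\left(174 \right)}\right) \left(1790 + L{\left(H,-66 \right)}\right) = \left(-29160 + \frac{-4 + 174}{2 \cdot 174}\right) \left(1790 - - \frac{8558}{5}\right) = \left(-29160 + \frac{1}{2} \cdot \frac{1}{174} \cdot 170\right) \left(1790 + \left(-110 + \frac{9108}{5}\right)\right) = \left(-29160 + \frac{85}{174}\right) \left(1790 + \frac{8558}{5}\right) = \left(- \frac{5073755}{174}\right) \frac{17508}{5} = - \frac{2961043418}{29}$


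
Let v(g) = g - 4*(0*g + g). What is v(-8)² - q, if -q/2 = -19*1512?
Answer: -56880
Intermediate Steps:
v(g) = -3*g (v(g) = g - 4*(0 + g) = g - 4*g = -3*g)
q = 57456 (q = -(-38)*1512 = -2*(-28728) = 57456)
v(-8)² - q = (-3*(-8))² - 1*57456 = 24² - 57456 = 576 - 57456 = -56880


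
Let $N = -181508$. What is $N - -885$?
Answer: $-180623$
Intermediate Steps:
$N - -885 = -181508 - -885 = -181508 + 885 = -180623$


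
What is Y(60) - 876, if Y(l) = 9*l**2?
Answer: 31524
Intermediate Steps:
Y(60) - 876 = 9*60**2 - 876 = 9*3600 - 876 = 32400 - 876 = 31524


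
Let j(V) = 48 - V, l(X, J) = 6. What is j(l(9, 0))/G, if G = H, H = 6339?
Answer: 14/2113 ≈ 0.0066257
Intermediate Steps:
G = 6339
j(l(9, 0))/G = (48 - 1*6)/6339 = (48 - 6)*(1/6339) = 42*(1/6339) = 14/2113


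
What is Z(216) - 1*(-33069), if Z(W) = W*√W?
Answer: 33069 + 1296*√6 ≈ 36244.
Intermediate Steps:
Z(W) = W^(3/2)
Z(216) - 1*(-33069) = 216^(3/2) - 1*(-33069) = 1296*√6 + 33069 = 33069 + 1296*√6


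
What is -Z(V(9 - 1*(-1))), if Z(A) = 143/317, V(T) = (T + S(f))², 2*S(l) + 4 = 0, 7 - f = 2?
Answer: -143/317 ≈ -0.45110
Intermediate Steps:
f = 5 (f = 7 - 1*2 = 7 - 2 = 5)
S(l) = -2 (S(l) = -2 + (½)*0 = -2 + 0 = -2)
V(T) = (-2 + T)² (V(T) = (T - 2)² = (-2 + T)²)
Z(A) = 143/317 (Z(A) = 143*(1/317) = 143/317)
-Z(V(9 - 1*(-1))) = -1*143/317 = -143/317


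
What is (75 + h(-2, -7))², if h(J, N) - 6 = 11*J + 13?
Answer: 5184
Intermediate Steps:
h(J, N) = 19 + 11*J (h(J, N) = 6 + (11*J + 13) = 6 + (13 + 11*J) = 19 + 11*J)
(75 + h(-2, -7))² = (75 + (19 + 11*(-2)))² = (75 + (19 - 22))² = (75 - 3)² = 72² = 5184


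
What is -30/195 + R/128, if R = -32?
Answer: -21/52 ≈ -0.40385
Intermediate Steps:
-30/195 + R/128 = -30/195 - 32/128 = -30*1/195 - 32*1/128 = -2/13 - ¼ = -21/52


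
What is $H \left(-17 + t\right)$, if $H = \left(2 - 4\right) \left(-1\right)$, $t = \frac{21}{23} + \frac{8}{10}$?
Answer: $- \frac{3516}{115} \approx -30.574$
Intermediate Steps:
$t = \frac{197}{115}$ ($t = 21 \cdot \frac{1}{23} + 8 \cdot \frac{1}{10} = \frac{21}{23} + \frac{4}{5} = \frac{197}{115} \approx 1.713$)
$H = 2$ ($H = \left(-2\right) \left(-1\right) = 2$)
$H \left(-17 + t\right) = 2 \left(-17 + \frac{197}{115}\right) = 2 \left(- \frac{1758}{115}\right) = - \frac{3516}{115}$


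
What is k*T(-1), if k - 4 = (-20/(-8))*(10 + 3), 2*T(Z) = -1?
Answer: -73/4 ≈ -18.250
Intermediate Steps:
T(Z) = -½ (T(Z) = (½)*(-1) = -½)
k = 73/2 (k = 4 + (-20/(-8))*(10 + 3) = 4 - 20*(-⅛)*13 = 4 + (5/2)*13 = 4 + 65/2 = 73/2 ≈ 36.500)
k*T(-1) = (73/2)*(-½) = -73/4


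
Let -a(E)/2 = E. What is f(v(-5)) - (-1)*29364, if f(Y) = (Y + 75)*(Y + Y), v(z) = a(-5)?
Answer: 31064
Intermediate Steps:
a(E) = -2*E
v(z) = 10 (v(z) = -2*(-5) = 10)
f(Y) = 2*Y*(75 + Y) (f(Y) = (75 + Y)*(2*Y) = 2*Y*(75 + Y))
f(v(-5)) - (-1)*29364 = 2*10*(75 + 10) - (-1)*29364 = 2*10*85 - 1*(-29364) = 1700 + 29364 = 31064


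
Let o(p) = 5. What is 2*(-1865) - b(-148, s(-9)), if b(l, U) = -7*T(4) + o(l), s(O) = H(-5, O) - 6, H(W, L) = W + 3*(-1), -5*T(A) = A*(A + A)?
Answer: -18899/5 ≈ -3779.8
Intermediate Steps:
T(A) = -2*A²/5 (T(A) = -A*(A + A)/5 = -A*2*A/5 = -2*A²/5)
H(W, L) = -3 + W (H(W, L) = W - 3 = -3 + W)
s(O) = -14 (s(O) = (-3 - 5) - 6 = -8 - 6 = -14)
b(l, U) = 249/5 (b(l, U) = -(-14)*4²/5 + 5 = -(-14)*16/5 + 5 = -7*(-32/5) + 5 = 224/5 + 5 = 249/5)
2*(-1865) - b(-148, s(-9)) = 2*(-1865) - 1*249/5 = -3730 - 249/5 = -18899/5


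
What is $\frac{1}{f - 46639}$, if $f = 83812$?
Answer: $\frac{1}{37173} \approx 2.6901 \cdot 10^{-5}$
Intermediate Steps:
$\frac{1}{f - 46639} = \frac{1}{83812 - 46639} = \frac{1}{37173}$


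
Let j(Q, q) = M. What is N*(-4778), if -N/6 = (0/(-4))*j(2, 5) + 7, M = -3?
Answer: 200676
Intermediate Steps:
j(Q, q) = -3
N = -42 (N = -6*((0/(-4))*(-3) + 7) = -6*((0*(-1/4))*(-3) + 7) = -6*(0*(-3) + 7) = -6*(0 + 7) = -6*7 = -42)
N*(-4778) = -42*(-4778) = 200676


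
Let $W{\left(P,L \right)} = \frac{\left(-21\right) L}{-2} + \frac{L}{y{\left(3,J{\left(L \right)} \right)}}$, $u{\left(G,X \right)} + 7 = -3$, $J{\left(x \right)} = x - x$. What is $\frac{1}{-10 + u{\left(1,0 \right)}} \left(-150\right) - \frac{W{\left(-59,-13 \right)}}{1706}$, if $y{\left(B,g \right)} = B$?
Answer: $\frac{77615}{10236} \approx 7.5826$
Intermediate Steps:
$J{\left(x \right)} = 0$
$u{\left(G,X \right)} = -10$ ($u{\left(G,X \right)} = -7 - 3 = -10$)
$W{\left(P,L \right)} = \frac{65 L}{6}$ ($W{\left(P,L \right)} = \frac{\left(-21\right) L}{-2} + \frac{L}{3} = - 21 L \left(- \frac{1}{2}\right) + L \frac{1}{3} = \frac{21 L}{2} + \frac{L}{3} = \frac{65 L}{6}$)
$\frac{1}{-10 + u{\left(1,0 \right)}} \left(-150\right) - \frac{W{\left(-59,-13 \right)}}{1706} = \frac{1}{-10 - 10} \left(-150\right) - \frac{\frac{65}{6} \left(-13\right)}{1706} = \frac{1}{-20} \left(-150\right) - \left(- \frac{845}{6}\right) \frac{1}{1706} = \left(- \frac{1}{20}\right) \left(-150\right) - - \frac{845}{10236} = \frac{15}{2} + \frac{845}{10236} = \frac{77615}{10236}$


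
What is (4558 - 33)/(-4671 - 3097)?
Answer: -4525/7768 ≈ -0.58252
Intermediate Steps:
(4558 - 33)/(-4671 - 3097) = 4525/(-7768) = 4525*(-1/7768) = -4525/7768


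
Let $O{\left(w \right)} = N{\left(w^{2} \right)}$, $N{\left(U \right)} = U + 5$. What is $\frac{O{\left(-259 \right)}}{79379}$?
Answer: $\frac{67086}{79379} \approx 0.84514$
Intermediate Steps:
$N{\left(U \right)} = 5 + U$
$O{\left(w \right)} = 5 + w^{2}$
$\frac{O{\left(-259 \right)}}{79379} = \frac{5 + \left(-259\right)^{2}}{79379} = \left(5 + 67081\right) \frac{1}{79379} = 67086 \cdot \frac{1}{79379} = \frac{67086}{79379}$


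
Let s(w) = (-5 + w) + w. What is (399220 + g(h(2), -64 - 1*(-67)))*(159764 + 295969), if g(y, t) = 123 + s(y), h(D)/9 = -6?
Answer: 181942285590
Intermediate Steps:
s(w) = -5 + 2*w
h(D) = -54 (h(D) = 9*(-6) = -54)
g(y, t) = 118 + 2*y (g(y, t) = 123 + (-5 + 2*y) = 118 + 2*y)
(399220 + g(h(2), -64 - 1*(-67)))*(159764 + 295969) = (399220 + (118 + 2*(-54)))*(159764 + 295969) = (399220 + (118 - 108))*455733 = (399220 + 10)*455733 = 399230*455733 = 181942285590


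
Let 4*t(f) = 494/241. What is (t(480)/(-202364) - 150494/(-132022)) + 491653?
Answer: 3165601957736945923/6438676501928 ≈ 4.9165e+5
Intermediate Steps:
t(f) = 247/482 (t(f) = (494/241)/4 = (494*(1/241))/4 = (¼)*(494/241) = 247/482)
(t(480)/(-202364) - 150494/(-132022)) + 491653 = ((247/482)/(-202364) - 150494/(-132022)) + 491653 = ((247/482)*(-1/202364) - 150494*(-1/132022)) + 491653 = (-247/97539448 + 75247/66011) + 491653 = 7339534538939/6438676501928 + 491653 = 3165601957736945923/6438676501928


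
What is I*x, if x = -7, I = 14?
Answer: -98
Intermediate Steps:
I*x = 14*(-7) = -98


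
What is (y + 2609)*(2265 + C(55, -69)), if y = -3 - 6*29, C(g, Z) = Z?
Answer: 5340672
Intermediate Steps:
y = -177 (y = -3 - 174 = -177)
(y + 2609)*(2265 + C(55, -69)) = (-177 + 2609)*(2265 - 69) = 2432*2196 = 5340672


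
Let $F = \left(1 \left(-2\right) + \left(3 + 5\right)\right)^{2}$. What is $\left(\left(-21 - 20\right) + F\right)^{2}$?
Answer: $25$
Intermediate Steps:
$F = 36$ ($F = \left(-2 + 8\right)^{2} = 6^{2} = 36$)
$\left(\left(-21 - 20\right) + F\right)^{2} = \left(\left(-21 - 20\right) + 36\right)^{2} = \left(-41 + 36\right)^{2} = \left(-5\right)^{2} = 25$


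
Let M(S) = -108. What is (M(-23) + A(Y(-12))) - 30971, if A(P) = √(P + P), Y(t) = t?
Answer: -31079 + 2*I*√6 ≈ -31079.0 + 4.899*I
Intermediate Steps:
A(P) = √2*√P (A(P) = √(2*P) = √2*√P)
(M(-23) + A(Y(-12))) - 30971 = (-108 + √2*√(-12)) - 30971 = (-108 + √2*(2*I*√3)) - 30971 = (-108 + 2*I*√6) - 30971 = -31079 + 2*I*√6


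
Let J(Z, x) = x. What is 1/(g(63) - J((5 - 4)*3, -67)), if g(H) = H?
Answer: 1/130 ≈ 0.0076923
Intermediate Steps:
1/(g(63) - J((5 - 4)*3, -67)) = 1/(63 - 1*(-67)) = 1/(63 + 67) = 1/130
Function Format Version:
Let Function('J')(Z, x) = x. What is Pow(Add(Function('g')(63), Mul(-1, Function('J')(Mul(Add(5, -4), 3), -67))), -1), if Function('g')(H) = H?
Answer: Rational(1, 130) ≈ 0.0076923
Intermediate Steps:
Pow(Add(Function('g')(63), Mul(-1, Function('J')(Mul(Add(5, -4), 3), -67))), -1) = Pow(Add(63, Mul(-1, -67)), -1) = Pow(Add(63, 67), -1) = Pow(130, -1) = Rational(1, 130)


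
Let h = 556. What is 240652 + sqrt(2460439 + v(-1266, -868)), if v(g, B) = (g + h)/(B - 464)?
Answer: 240652 + sqrt(121260301946)/222 ≈ 2.4222e+5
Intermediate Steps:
v(g, B) = (556 + g)/(-464 + B) (v(g, B) = (g + 556)/(B - 464) = (556 + g)/(-464 + B))
240652 + sqrt(2460439 + v(-1266, -868)) = 240652 + sqrt(2460439 + (556 - 1266)/(-464 - 868)) = 240652 + sqrt(2460439 - 710/(-1332)) = 240652 + sqrt(2460439 - 1/1332*(-710)) = 240652 + sqrt(2460439 + 355/666) = 240652 + sqrt(1638652729/666) = 240652 + sqrt(121260301946)/222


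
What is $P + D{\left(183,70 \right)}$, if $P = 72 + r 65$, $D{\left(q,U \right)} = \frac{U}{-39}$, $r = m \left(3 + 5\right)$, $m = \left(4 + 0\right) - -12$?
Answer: $\frac{327218}{39} \approx 8390.2$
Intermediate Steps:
$m = 16$ ($m = 4 + 12 = 16$)
$r = 128$ ($r = 16 \left(3 + 5\right) = 16 \cdot 8 = 128$)
$D{\left(q,U \right)} = - \frac{U}{39}$ ($D{\left(q,U \right)} = U \left(- \frac{1}{39}\right) = - \frac{U}{39}$)
$P = 8392$ ($P = 72 + 128 \cdot 65 = 72 + 8320 = 8392$)
$P + D{\left(183,70 \right)} = 8392 - \frac{70}{39} = \frac{327218}{39}$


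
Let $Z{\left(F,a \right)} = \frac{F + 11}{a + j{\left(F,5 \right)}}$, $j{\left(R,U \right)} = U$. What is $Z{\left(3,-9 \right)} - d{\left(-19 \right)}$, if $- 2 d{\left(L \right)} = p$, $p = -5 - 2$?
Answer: $-7$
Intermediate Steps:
$Z{\left(F,a \right)} = \frac{11 + F}{5 + a}$ ($Z{\left(F,a \right)} = \frac{F + 11}{a + 5} = \frac{11 + F}{5 + a}$)
$p = -7$ ($p = -5 - 2 = -7$)
$d{\left(L \right)} = \frac{7}{2}$ ($d{\left(L \right)} = \left(- \frac{1}{2}\right) \left(-7\right) = \frac{7}{2}$)
$Z{\left(3,-9 \right)} - d{\left(-19 \right)} = \frac{11 + 3}{5 - 9} - \frac{7}{2} = \frac{1}{-4} \cdot 14 - \frac{7}{2} = \left(- \frac{1}{4}\right) 14 - \frac{7}{2} = - \frac{7}{2} - \frac{7}{2} = -7$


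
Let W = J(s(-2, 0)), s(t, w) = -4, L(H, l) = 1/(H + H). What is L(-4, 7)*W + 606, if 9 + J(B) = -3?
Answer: 1215/2 ≈ 607.50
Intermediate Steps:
L(H, l) = 1/(2*H)
J(B) = -12 (J(B) = -9 - 3 = -12)
W = -12
L(-4, 7)*W + 606 = ((½)/(-4))*(-12) + 606 = ((½)*(-¼))*(-12) + 606 = -⅛*(-12) + 606 = 3/2 + 606 = 1215/2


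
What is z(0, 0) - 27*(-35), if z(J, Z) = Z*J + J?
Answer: 945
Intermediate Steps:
z(J, Z) = J + J*Z (z(J, Z) = J*Z + J = J + J*Z)
z(0, 0) - 27*(-35) = 0*(1 + 0) - 27*(-35) = 0*1 + 945 = 0 + 945 = 945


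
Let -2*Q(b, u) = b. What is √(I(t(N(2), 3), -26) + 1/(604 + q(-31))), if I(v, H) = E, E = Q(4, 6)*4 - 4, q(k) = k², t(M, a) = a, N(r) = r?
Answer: I*√29389135/1565 ≈ 3.464*I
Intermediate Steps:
Q(b, u) = -b/2
E = -12 (E = -½*4*4 - 4 = -2*4 - 4 = -8 - 4 = -12)
I(v, H) = -12
√(I(t(N(2), 3), -26) + 1/(604 + q(-31))) = √(-12 + 1/(604 + (-31)²)) = √(-12 + 1/(604 + 961)) = √(-12 + 1/1565) = √(-18779/1565) = I*√29389135/1565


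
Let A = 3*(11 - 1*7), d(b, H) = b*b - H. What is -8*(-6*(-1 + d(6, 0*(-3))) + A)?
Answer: 1584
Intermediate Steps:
d(b, H) = b² - H
A = 12 (A = 3*(11 - 7) = 3*4 = 12)
-8*(-6*(-1 + d(6, 0*(-3))) + A) = -8*(-6*(-1 + (6² - 0*(-3))) + 12) = -8*(-6*(-1 + (36 - 1*0)) + 12) = -8*(-6*(-1 + (36 + 0)) + 12) = -8*(-6*(-1 + 36) + 12) = -8*(-6*35 + 12) = -8*(-210 + 12) = -8*(-198) = 1584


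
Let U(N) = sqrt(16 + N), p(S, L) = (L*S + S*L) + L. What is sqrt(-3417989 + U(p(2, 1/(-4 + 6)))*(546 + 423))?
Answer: sqrt(-13671956 + 1938*sqrt(74))/2 ≈ 1847.7*I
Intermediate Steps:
p(S, L) = L + 2*L*S (p(S, L) = (L*S + L*S) + L = 2*L*S + L = L + 2*L*S)
sqrt(-3417989 + U(p(2, 1/(-4 + 6)))*(546 + 423)) = sqrt(-3417989 + sqrt(16 + (1 + 2*2)/(-4 + 6))*(546 + 423)) = sqrt(-3417989 + sqrt(16 + (1 + 4)/2)*969) = sqrt(-3417989 + sqrt(16 + (1/2)*5)*969) = sqrt(-3417989 + sqrt(16 + 5/2)*969) = sqrt(-3417989 + sqrt(37/2)*969) = sqrt(-3417989 + (sqrt(74)/2)*969) = sqrt(-3417989 + 969*sqrt(74)/2)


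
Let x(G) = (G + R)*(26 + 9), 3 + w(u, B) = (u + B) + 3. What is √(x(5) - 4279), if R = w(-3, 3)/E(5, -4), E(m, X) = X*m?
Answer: 6*I*√114 ≈ 64.063*I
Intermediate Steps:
w(u, B) = B + u (w(u, B) = -3 + ((u + B) + 3) = -3 + ((B + u) + 3) = -3 + (3 + B + u) = B + u)
R = 0 (R = (3 - 3)/((-4*5)) = 0/(-20) = 0*(-1/20) = 0)
x(G) = 35*G (x(G) = (G + 0)*(26 + 9) = G*35 = 35*G)
√(x(5) - 4279) = √(35*5 - 4279) = √(175 - 4279) = √(-4104) = 6*I*√114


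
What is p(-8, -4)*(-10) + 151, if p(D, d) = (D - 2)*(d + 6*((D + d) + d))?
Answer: -9849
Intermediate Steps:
p(D, d) = (-2 + D)*(6*D + 13*d) (p(D, d) = (-2 + D)*(d + 6*(D + 2*d)) = (-2 + D)*(d + (6*D + 12*d)) = (-2 + D)*(6*D + 13*d))
p(-8, -4)*(-10) + 151 = (-26*(-4) - 12*(-8) + 6*(-8)² + 13*(-8)*(-4))*(-10) + 151 = (104 + 96 + 6*64 + 416)*(-10) + 151 = (104 + 96 + 384 + 416)*(-10) + 151 = 1000*(-10) + 151 = -10000 + 151 = -9849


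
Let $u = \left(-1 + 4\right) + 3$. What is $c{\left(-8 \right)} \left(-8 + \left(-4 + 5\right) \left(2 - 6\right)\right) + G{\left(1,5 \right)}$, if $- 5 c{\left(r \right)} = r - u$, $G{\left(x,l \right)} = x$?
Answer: $- \frac{163}{5} \approx -32.6$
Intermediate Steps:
$u = 6$ ($u = 3 + 3 = 6$)
$c{\left(r \right)} = \frac{6}{5} - \frac{r}{5}$ ($c{\left(r \right)} = - \frac{r - 6}{5} = - \frac{-6 + r}{5} = \frac{6}{5} - \frac{r}{5}$)
$c{\left(-8 \right)} \left(-8 + \left(-4 + 5\right) \left(2 - 6\right)\right) + G{\left(1,5 \right)} = \left(\frac{6}{5} - - \frac{8}{5}\right) \left(-8 + \left(-4 + 5\right) \left(2 - 6\right)\right) + 1 = \left(\frac{6}{5} + \frac{8}{5}\right) \left(-8 + 1 \left(2 - 6\right)\right) + 1 = \frac{14 \left(-8 + 1 \left(-4\right)\right)}{5} + 1 = \frac{14 \left(-8 - 4\right)}{5} + 1 = \frac{14}{5} \left(-12\right) + 1 = - \frac{168}{5} + 1 = - \frac{163}{5}$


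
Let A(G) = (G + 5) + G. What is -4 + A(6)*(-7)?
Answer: -123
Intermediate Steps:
A(G) = 5 + 2*G (A(G) = (5 + G) + G = 5 + 2*G)
-4 + A(6)*(-7) = -4 + (5 + 2*6)*(-7) = -4 + (5 + 12)*(-7) = -4 + 17*(-7) = -4 - 119 = -123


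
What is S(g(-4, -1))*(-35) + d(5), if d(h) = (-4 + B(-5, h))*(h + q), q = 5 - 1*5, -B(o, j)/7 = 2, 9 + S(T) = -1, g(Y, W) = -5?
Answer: 260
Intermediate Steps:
S(T) = -10 (S(T) = -9 - 1 = -10)
B(o, j) = -14 (B(o, j) = -7*2 = -14)
q = 0 (q = 5 - 5 = 0)
d(h) = -18*h (d(h) = (-4 - 14)*(h + 0) = -18*h)
S(g(-4, -1))*(-35) + d(5) = -10*(-35) - 18*5 = 350 - 90 = 260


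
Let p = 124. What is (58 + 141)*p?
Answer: 24676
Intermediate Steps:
(58 + 141)*p = (58 + 141)*124 = 199*124 = 24676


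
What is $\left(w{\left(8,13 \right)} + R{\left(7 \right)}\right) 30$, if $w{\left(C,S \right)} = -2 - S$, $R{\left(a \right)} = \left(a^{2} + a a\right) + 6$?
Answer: $2670$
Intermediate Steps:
$R{\left(a \right)} = 6 + 2 a^{2}$ ($R{\left(a \right)} = \left(a^{2} + a^{2}\right) + 6 = 2 a^{2} + 6 = 6 + 2 a^{2}$)
$\left(w{\left(8,13 \right)} + R{\left(7 \right)}\right) 30 = \left(\left(-2 - 13\right) + \left(6 + 2 \cdot 7^{2}\right)\right) 30 = \left(\left(-2 - 13\right) + \left(6 + 2 \cdot 49\right)\right) 30 = \left(-15 + \left(6 + 98\right)\right) 30 = \left(-15 + 104\right) 30 = 89 \cdot 30 = 2670$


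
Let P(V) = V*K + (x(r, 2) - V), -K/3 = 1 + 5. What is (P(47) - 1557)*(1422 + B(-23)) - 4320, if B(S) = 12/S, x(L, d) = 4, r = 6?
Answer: -80068884/23 ≈ -3.4813e+6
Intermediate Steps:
K = -18 (K = -3*(1 + 5) = -3*6 = -18)
P(V) = 4 - 19*V (P(V) = V*(-18) + (4 - V) = -18*V + (4 - V) = 4 - 19*V)
(P(47) - 1557)*(1422 + B(-23)) - 4320 = ((4 - 19*47) - 1557)*(1422 + 12/(-23)) - 4320 = ((4 - 893) - 1557)*(1422 + 12*(-1/23)) - 4320 = (-889 - 1557)*(1422 - 12/23) - 4320 = -2446*32694/23 - 4320 = -79969524/23 - 4320 = -80068884/23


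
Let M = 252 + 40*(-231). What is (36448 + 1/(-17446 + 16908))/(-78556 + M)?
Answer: -19609023/47098672 ≈ -0.41634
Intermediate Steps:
M = -8988 (M = 252 - 9240 = -8988)
(36448 + 1/(-17446 + 16908))/(-78556 + M) = (36448 + 1/(-17446 + 16908))/(-78556 - 8988) = (36448 + 1/(-538))/(-87544) = (36448 - 1/538)*(-1/87544) = (19609023/538)*(-1/87544) = -19609023/47098672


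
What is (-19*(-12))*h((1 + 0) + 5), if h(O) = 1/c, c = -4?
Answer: -57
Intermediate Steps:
h(O) = -¼ (h(O) = 1/(-4) = -¼)
(-19*(-12))*h((1 + 0) + 5) = -19*(-12)*(-¼) = 228*(-¼) = -57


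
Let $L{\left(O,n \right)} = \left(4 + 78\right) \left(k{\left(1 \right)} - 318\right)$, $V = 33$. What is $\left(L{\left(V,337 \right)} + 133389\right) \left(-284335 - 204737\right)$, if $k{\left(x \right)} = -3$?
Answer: $-52363471824$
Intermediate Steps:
$L{\left(O,n \right)} = -26322$ ($L{\left(O,n \right)} = \left(4 + 78\right) \left(-3 - 318\right) = 82 \left(-321\right) = -26322$)
$\left(L{\left(V,337 \right)} + 133389\right) \left(-284335 - 204737\right) = \left(-26322 + 133389\right) \left(-284335 - 204737\right) = 107067 \left(-489072\right) = -52363471824$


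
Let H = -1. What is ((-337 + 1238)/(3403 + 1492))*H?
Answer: -901/4895 ≈ -0.18407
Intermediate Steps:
((-337 + 1238)/(3403 + 1492))*H = ((-337 + 1238)/(3403 + 1492))*(-1) = (901/4895)*(-1) = -901/4895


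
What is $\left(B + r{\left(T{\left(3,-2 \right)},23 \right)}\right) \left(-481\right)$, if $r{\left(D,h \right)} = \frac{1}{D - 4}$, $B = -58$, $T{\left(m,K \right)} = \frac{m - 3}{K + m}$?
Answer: $\frac{112073}{4} \approx 28018.0$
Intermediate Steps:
$T{\left(m,K \right)} = \frac{-3 + m}{K + m}$
$r{\left(D,h \right)} = \frac{1}{-4 + D}$
$\left(B + r{\left(T{\left(3,-2 \right)},23 \right)}\right) \left(-481\right) = \left(-58 + \frac{1}{-4 + \frac{-3 + 3}{-2 + 3}}\right) \left(-481\right) = \left(-58 + \frac{1}{-4 + 1^{-1} \cdot 0}\right) \left(-481\right) = \left(-58 + \frac{1}{-4 + 1 \cdot 0}\right) \left(-481\right) = \left(-58 + \frac{1}{-4 + 0}\right) \left(-481\right) = \left(-58 + \frac{1}{-4}\right) \left(-481\right) = \left(-58 - \frac{1}{4}\right) \left(-481\right) = \left(- \frac{233}{4}\right) \left(-481\right) = \frac{112073}{4}$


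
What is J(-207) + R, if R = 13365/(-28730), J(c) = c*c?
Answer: 246207681/5746 ≈ 42849.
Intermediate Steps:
J(c) = c²
R = -2673/5746 (R = 13365*(-1/28730) = -2673/5746 ≈ -0.46519)
J(-207) + R = (-207)² - 2673/5746 = 42849 - 2673/5746 = 246207681/5746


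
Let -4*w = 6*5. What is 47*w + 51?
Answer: -603/2 ≈ -301.50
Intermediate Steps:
w = -15/2 (w = -3*5/2 = -¼*30 = -15/2 ≈ -7.5000)
47*w + 51 = 47*(-15/2) + 51 = -705/2 + 51 = -603/2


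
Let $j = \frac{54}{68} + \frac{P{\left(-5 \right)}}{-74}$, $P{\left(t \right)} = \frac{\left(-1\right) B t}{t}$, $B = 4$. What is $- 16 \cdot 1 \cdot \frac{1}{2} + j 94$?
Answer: $\frac{45117}{629} \approx 71.728$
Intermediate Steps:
$P{\left(t \right)} = -4$ ($P{\left(t \right)} = \frac{\left(-1\right) 4 t}{t} = \frac{\left(-4\right) t}{t} = -4$)
$j = \frac{1067}{1258}$ ($j = \frac{54}{68} - \frac{4}{-74} = 54 \cdot \frac{1}{68} - - \frac{2}{37} = \frac{27}{34} + \frac{2}{37} = \frac{1067}{1258} \approx 0.84817$)
$- 16 \cdot 1 \cdot \frac{1}{2} + j 94 = - 16 \cdot 1 \cdot \frac{1}{2} + \frac{1067}{1258} \cdot 94 = - 16 \cdot 1 \cdot \frac{1}{2} + \frac{50149}{629} = \left(-16\right) \frac{1}{2} + \frac{50149}{629} = -8 + \frac{50149}{629} = \frac{45117}{629}$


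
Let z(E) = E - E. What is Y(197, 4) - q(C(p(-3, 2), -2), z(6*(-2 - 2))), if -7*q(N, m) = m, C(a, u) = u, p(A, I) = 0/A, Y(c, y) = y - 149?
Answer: -145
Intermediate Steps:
Y(c, y) = -149 + y
p(A, I) = 0
z(E) = 0
q(N, m) = -m/7
Y(197, 4) - q(C(p(-3, 2), -2), z(6*(-2 - 2))) = (-149 + 4) - (-1)*0/7 = -145 - 1*0 = -145 + 0 = -145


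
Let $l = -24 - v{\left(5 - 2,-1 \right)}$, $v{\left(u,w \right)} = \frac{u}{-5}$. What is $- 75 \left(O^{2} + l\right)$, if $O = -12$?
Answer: $-9045$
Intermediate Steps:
$v{\left(u,w \right)} = - \frac{u}{5}$ ($v{\left(u,w \right)} = u \left(- \frac{1}{5}\right) = - \frac{u}{5}$)
$l = - \frac{117}{5}$ ($l = -24 - - \frac{5 - 2}{5} = -24 - \left(- \frac{1}{5}\right) 3 = -24 - - \frac{3}{5} = -24 + \frac{3}{5} = - \frac{117}{5} \approx -23.4$)
$- 75 \left(O^{2} + l\right) = - 75 \left(\left(-12\right)^{2} - \frac{117}{5}\right) = - 75 \left(144 - \frac{117}{5}\right) = \left(-75\right) \frac{603}{5} = -9045$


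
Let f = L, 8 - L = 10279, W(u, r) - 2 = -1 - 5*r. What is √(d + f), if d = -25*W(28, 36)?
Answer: 6*I*√161 ≈ 76.131*I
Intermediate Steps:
W(u, r) = 1 - 5*r (W(u, r) = 2 + (-1 - 5*r) = 1 - 5*r)
L = -10271 (L = 8 - 1*10279 = 8 - 10279 = -10271)
f = -10271
d = 4475 (d = -25*(1 - 5*36) = -25*(1 - 180) = -25*(-179) = 4475)
√(d + f) = √(4475 - 10271) = √(-5796) = 6*I*√161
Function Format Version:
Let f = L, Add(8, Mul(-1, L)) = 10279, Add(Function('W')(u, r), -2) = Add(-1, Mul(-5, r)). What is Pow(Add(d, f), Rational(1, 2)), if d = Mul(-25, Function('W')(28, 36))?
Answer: Mul(6, I, Pow(161, Rational(1, 2))) ≈ Mul(76.131, I)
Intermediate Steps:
Function('W')(u, r) = Add(1, Mul(-5, r)) (Function('W')(u, r) = Add(2, Add(-1, Mul(-5, r))) = Add(1, Mul(-5, r)))
L = -10271 (L = Add(8, Mul(-1, 10279)) = Add(8, -10279) = -10271)
f = -10271
d = 4475 (d = Mul(-25, Add(1, Mul(-5, 36))) = Mul(-25, Add(1, -180)) = Mul(-25, -179) = 4475)
Pow(Add(d, f), Rational(1, 2)) = Pow(Add(4475, -10271), Rational(1, 2)) = Pow(-5796, Rational(1, 2)) = Mul(6, I, Pow(161, Rational(1, 2)))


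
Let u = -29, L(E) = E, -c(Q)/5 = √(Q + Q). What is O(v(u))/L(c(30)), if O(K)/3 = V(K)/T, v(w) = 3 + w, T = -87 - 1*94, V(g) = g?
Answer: -13*√15/4525 ≈ -0.011127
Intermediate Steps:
c(Q) = -5*√2*√Q (c(Q) = -5*√(Q + Q) = -5*√2*√Q)
T = -181 (T = -87 - 94 = -181)
O(K) = -3*K/181 (O(K) = 3*(K/(-181)) = 3*(K*(-1/181)) = 3*(-K/181) = -3*K/181)
O(v(u))/L(c(30)) = (-3*(3 - 29)/181)/((-5*√2*√30)) = (-3/181*(-26))/((-10*√15)) = 78*(-√15/150)/181 = -13*√15/4525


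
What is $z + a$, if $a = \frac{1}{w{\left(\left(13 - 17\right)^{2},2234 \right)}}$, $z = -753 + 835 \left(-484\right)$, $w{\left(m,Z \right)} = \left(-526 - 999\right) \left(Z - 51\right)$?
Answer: $- \frac{1347919163976}{3329075} \approx -4.0489 \cdot 10^{5}$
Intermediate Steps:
$w{\left(m,Z \right)} = 77775 - 1525 Z$ ($w{\left(m,Z \right)} = - 1525 \left(-51 + Z\right) = 77775 - 1525 Z$)
$z = -404893$ ($z = -753 - 404140 = -404893$)
$a = - \frac{1}{3329075}$ ($a = \frac{1}{77775 - 3406850} = \frac{1}{-3329075} = - \frac{1}{3329075} \approx -3.0038 \cdot 10^{-7}$)
$z + a = -404893 - \frac{1}{3329075} = - \frac{1347919163976}{3329075}$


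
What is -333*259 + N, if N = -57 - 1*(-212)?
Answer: -86092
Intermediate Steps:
N = 155 (N = -57 + 212 = 155)
-333*259 + N = -333*259 + 155 = -86247 + 155 = -86092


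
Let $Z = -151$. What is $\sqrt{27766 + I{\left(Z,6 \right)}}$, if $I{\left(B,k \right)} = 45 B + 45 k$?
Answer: $\sqrt{21241} \approx 145.74$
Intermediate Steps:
$\sqrt{27766 + I{\left(Z,6 \right)}} = \sqrt{27766 + \left(45 \left(-151\right) + 45 \cdot 6\right)} = \sqrt{27766 + \left(-6795 + 270\right)} = \sqrt{27766 - 6525} = \sqrt{21241}$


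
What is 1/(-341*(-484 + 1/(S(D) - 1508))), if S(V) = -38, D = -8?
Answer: 1546/255158365 ≈ 6.0590e-6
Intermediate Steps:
1/(-341*(-484 + 1/(S(D) - 1508))) = 1/(-341*(-484 + 1/(-38 - 1508))) = 1/(-341*(-484 + 1/(-1546))) = 1/(-341*(-484 - 1/1546)) = 1/(-341*(-748265/1546)) = 1/(255158365/1546) = 1546/255158365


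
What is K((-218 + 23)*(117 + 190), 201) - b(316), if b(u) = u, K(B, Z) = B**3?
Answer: -214545278039941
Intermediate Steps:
K((-218 + 23)*(117 + 190), 201) - b(316) = ((-218 + 23)*(117 + 190))**3 - 1*316 = (-195*307)**3 - 316 = (-59865)**3 - 316 = -214545278039625 - 316 = -214545278039941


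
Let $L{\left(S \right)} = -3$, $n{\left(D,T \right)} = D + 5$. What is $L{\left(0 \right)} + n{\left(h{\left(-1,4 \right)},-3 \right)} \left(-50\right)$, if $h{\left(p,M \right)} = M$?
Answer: $-453$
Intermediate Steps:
$n{\left(D,T \right)} = 5 + D$
$L{\left(0 \right)} + n{\left(h{\left(-1,4 \right)},-3 \right)} \left(-50\right) = -3 + \left(5 + 4\right) \left(-50\right) = -3 + 9 \left(-50\right) = -3 - 450 = -453$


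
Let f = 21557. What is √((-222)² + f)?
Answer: √70841 ≈ 266.16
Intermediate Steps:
√((-222)² + f) = √((-222)² + 21557) = √(49284 + 21557) = √70841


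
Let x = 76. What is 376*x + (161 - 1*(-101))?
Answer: 28838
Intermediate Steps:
376*x + (161 - 1*(-101)) = 376*76 + (161 - 1*(-101)) = 28576 + (161 + 101) = 28576 + 262 = 28838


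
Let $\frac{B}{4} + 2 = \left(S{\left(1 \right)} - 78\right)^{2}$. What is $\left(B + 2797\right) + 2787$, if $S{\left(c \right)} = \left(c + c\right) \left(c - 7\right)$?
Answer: $37976$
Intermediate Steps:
$S{\left(c \right)} = 2 c \left(-7 + c\right)$
$B = 32392$ ($B = -8 + 4 \left(2 \cdot 1 \left(-7 + 1\right) - 78\right)^{2} = -8 + 4 \left(2 \cdot 1 \left(-6\right) - 78\right)^{2} = -8 + 4 \left(-12 - 78\right)^{2} = -8 + 4 \left(-90\right)^{2} = -8 + 4 \cdot 8100 = -8 + 32400 = 32392$)
$\left(B + 2797\right) + 2787 = \left(32392 + 2797\right) + 2787 = 35189 + 2787 = 37976$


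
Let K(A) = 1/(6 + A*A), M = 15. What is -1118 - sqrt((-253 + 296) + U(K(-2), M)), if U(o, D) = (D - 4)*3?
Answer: -1118 - 2*sqrt(19) ≈ -1126.7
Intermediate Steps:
K(A) = 1/(6 + A**2)
U(o, D) = -12 + 3*D (U(o, D) = (-4 + D)*3 = -12 + 3*D)
-1118 - sqrt((-253 + 296) + U(K(-2), M)) = -1118 - sqrt((-253 + 296) + (-12 + 3*15)) = -1118 - sqrt(43 + (-12 + 45)) = -1118 - sqrt(43 + 33) = -1118 - sqrt(76) = -1118 - 2*sqrt(19)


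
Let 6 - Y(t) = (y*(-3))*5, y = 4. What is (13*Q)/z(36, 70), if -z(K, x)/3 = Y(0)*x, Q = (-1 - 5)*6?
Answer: 13/385 ≈ 0.033766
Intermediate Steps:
Q = -36 (Q = -6*6 = -36)
Y(t) = 66 (Y(t) = 6 - 4*(-3)*5 = 6 - (-12)*5 = 6 - 1*(-60) = 6 + 60 = 66)
z(K, x) = -198*x
(13*Q)/z(36, 70) = (13*(-36))/((-198*70)) = -468/(-13860) = -468*(-1/13860) = 13/385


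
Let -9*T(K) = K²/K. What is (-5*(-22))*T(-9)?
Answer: 110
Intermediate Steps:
T(K) = -K/9 (T(K) = -K²/(9*K) = -K/9)
(-5*(-22))*T(-9) = (-5*(-22))*(-⅑*(-9)) = 110*1 = 110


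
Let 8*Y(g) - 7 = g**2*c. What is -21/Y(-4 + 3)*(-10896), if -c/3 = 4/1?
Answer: -1830528/5 ≈ -3.6611e+5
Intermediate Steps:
c = -12 (c = -12/1 = -12 ≈ -12.000)
Y(g) = 7/8 - 3*g**2/2 (Y(g) = 7/8 + (g**2*(-12))/8 = 7/8 + (-12*g**2)/8 = 7/8 - 3*g**2/2)
-21/Y(-4 + 3)*(-10896) = -21/(7/8 - 3*(-4 + 3)**2/2)*(-10896) = -21/(7/8 - 3/2*(-1)**2)*(-10896) = -21/(7/8 - 3/2*1)*(-10896) = -21/(7/8 - 3/2)*(-10896) = -21/(-5/8)*(-10896) = -21*(-8/5)*(-10896) = (168/5)*(-10896) = -1830528/5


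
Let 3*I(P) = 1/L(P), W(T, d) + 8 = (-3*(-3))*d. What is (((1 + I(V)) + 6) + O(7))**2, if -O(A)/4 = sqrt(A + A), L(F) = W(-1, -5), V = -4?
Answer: 6899488/25281 - 8896*sqrt(14)/159 ≈ 63.567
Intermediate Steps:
W(T, d) = -8 + 9*d (W(T, d) = -8 + (-3*(-3))*d = -8 + 9*d)
L(F) = -53 (L(F) = -8 + 9*(-5) = -8 - 45 = -53)
O(A) = -4*sqrt(2)*sqrt(A) (O(A) = -4*sqrt(A + A) = -4*sqrt(2)*sqrt(A))
I(P) = -1/159 (I(P) = (1/3)/(-53) = (1/3)*(-1/53) = -1/159)
(((1 + I(V)) + 6) + O(7))**2 = (((1 - 1/159) + 6) - 4*sqrt(2)*sqrt(7))**2 = ((158/159 + 6) - 4*sqrt(14))**2 = (1112/159 - 4*sqrt(14))**2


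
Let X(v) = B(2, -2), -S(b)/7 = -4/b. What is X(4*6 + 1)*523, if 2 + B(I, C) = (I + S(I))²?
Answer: 132842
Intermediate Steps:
S(b) = 28/b (S(b) = -(-28)/b = 28/b)
B(I, C) = -2 + (I + 28/I)²
X(v) = 254 (X(v) = 54 + 2² + 784/2² = 54 + 4 + 784*(¼) = 54 + 4 + 196 = 254)
X(4*6 + 1)*523 = 254*523 = 132842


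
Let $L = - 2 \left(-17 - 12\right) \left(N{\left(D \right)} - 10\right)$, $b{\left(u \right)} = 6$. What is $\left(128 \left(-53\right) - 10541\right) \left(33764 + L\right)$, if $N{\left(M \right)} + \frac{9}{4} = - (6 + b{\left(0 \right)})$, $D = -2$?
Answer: $- \frac{1121187375}{2} \approx -5.6059 \cdot 10^{8}$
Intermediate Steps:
$N{\left(M \right)} = - \frac{57}{4}$ ($N{\left(M \right)} = - \frac{9}{4} - \left(6 + 6\right) = - \frac{9}{4} - 12 = - \frac{57}{4}$)
$L = - \frac{2813}{2}$ ($L = - 2 \left(-17 - 12\right) \left(- \frac{57}{4} - 10\right) = \left(-2\right) \left(-29\right) \left(- \frac{97}{4}\right) = 58 \left(- \frac{97}{4}\right) = - \frac{2813}{2} \approx -1406.5$)
$\left(128 \left(-53\right) - 10541\right) \left(33764 + L\right) = \left(128 \left(-53\right) - 10541\right) \left(33764 - \frac{2813}{2}\right) = \left(-6784 - 10541\right) \frac{64715}{2} = \left(-17325\right) \frac{64715}{2} = - \frac{1121187375}{2}$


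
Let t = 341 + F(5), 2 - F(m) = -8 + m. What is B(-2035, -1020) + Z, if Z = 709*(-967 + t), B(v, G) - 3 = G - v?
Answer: -439271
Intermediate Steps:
F(m) = 10 - m (F(m) = 2 - (-8 + m) = 2 + (8 - m) = 10 - m)
B(v, G) = 3 + G - v (B(v, G) = 3 + (G - v) = 3 + G - v)
t = 346 (t = 341 + (10 - 1*5) = 341 + (10 - 5) = 341 + 5 = 346)
Z = -440289 (Z = 709*(-967 + 346) = 709*(-621) = -440289)
B(-2035, -1020) + Z = (3 - 1020 - 1*(-2035)) - 440289 = (3 - 1020 + 2035) - 440289 = 1018 - 440289 = -439271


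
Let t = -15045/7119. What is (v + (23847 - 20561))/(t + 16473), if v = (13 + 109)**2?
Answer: 21558705/19542707 ≈ 1.1032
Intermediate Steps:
t = -5015/2373 (t = -15045*1/7119 = -5015/2373 ≈ -2.1134)
v = 14884 (v = 122**2 = 14884)
(v + (23847 - 20561))/(t + 16473) = (14884 + (23847 - 20561))/(-5015/2373 + 16473) = (14884 + 3286)/(39085414/2373) = 18170*(2373/39085414) = 21558705/19542707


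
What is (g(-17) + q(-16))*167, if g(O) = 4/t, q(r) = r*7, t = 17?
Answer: -317300/17 ≈ -18665.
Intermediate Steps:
q(r) = 7*r
g(O) = 4/17
(g(-17) + q(-16))*167 = (4/17 + 7*(-16))*167 = (4/17 - 112)*167 = -1900/17*167 = -317300/17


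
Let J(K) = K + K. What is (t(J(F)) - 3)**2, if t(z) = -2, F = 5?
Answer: 25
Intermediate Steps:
J(K) = 2*K
(t(J(F)) - 3)**2 = (-2 - 3)**2 = (-5)**2 = 25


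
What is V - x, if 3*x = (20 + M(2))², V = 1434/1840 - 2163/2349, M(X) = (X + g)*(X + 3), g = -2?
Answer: -96149909/720360 ≈ -133.47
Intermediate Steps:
M(X) = (-2 + X)*(3 + X) (M(X) = (X - 2)*(X + 3) = (-2 + X)*(3 + X))
V = -101909/720360 (V = 1434*(1/1840) - 2163*1/2349 = 717/920 - 721/783 = -101909/720360 ≈ -0.14147)
x = 400/3 (x = (20 + (-6 + 2 + 2²))²/3 = (20 + (-6 + 2 + 4))²/3 = (20 + 0)²/3 = (⅓)*20² = (⅓)*400 = 400/3 ≈ 133.33)
V - x = -101909/720360 - 1*400/3 = -101909/720360 - 400/3 = -96149909/720360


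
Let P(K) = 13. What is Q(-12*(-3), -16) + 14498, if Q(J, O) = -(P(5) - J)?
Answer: 14521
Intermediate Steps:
Q(J, O) = -13 + J (Q(J, O) = -(13 - J) = -13 + J)
Q(-12*(-3), -16) + 14498 = (-13 - 12*(-3)) + 14498 = (-13 + 36) + 14498 = 23 + 14498 = 14521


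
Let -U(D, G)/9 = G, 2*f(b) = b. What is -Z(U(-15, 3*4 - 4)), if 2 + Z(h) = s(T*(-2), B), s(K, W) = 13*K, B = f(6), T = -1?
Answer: -24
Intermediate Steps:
f(b) = b/2
B = 3 (B = (1/2)*6 = 3)
U(D, G) = -9*G
Z(h) = 24 (Z(h) = -2 + 13*(-1*(-2)) = -2 + 13*2 = -2 + 26 = 24)
-Z(U(-15, 3*4 - 4)) = -1*24 = -24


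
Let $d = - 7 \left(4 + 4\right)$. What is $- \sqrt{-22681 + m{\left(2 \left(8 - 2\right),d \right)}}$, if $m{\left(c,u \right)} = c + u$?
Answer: $- 15 i \sqrt{101} \approx - 150.75 i$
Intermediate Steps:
$d = -56$ ($d = \left(-7\right) 8 = -56$)
$- \sqrt{-22681 + m{\left(2 \left(8 - 2\right),d \right)}} = - \sqrt{-22681 - \left(56 - 2 \left(8 - 2\right)\right)} = - \sqrt{-22681 + \left(2 \cdot 6 - 56\right)} = - \sqrt{-22681 + \left(12 - 56\right)} = - \sqrt{-22681 - 44} = - \sqrt{-22725} = - 15 i \sqrt{101}$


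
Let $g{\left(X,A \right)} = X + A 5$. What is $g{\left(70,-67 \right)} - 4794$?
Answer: $-5059$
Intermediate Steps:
$g{\left(X,A \right)} = X + 5 A$
$g{\left(70,-67 \right)} - 4794 = \left(70 + 5 \left(-67\right)\right) - 4794 = \left(70 - 335\right) - 4794 = -265 - 4794 = -5059$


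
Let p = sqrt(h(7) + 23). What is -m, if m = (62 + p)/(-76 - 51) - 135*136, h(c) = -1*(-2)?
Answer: 2331787/127 ≈ 18361.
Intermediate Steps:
h(c) = 2
p = 5 (p = sqrt(2 + 23) = sqrt(25) = 5)
m = -2331787/127 (m = (62 + 5)/(-76 - 51) - 135*136 = 67/(-127) - 18360 = 67*(-1/127) - 18360 = -67/127 - 18360 = -2331787/127 ≈ -18361.)
-m = -1*(-2331787/127) = 2331787/127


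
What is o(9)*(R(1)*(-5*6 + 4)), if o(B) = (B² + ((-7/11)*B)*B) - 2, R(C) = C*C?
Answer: -7852/11 ≈ -713.82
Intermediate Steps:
R(C) = C²
o(B) = -2 + 4*B²/11 (o(B) = (B² + ((-7*1/11)*B)*B) - 2 = (B² + (-7*B/11)*B) - 2 = (B² - 7*B²/11) - 2 = 4*B²/11 - 2 = -2 + 4*B²/11)
o(9)*(R(1)*(-5*6 + 4)) = (-2 + (4/11)*9²)*(1²*(-5*6 + 4)) = (-2 + (4/11)*81)*(1*(-30 + 4)) = (-2 + 324/11)*(1*(-26)) = (302/11)*(-26) = -7852/11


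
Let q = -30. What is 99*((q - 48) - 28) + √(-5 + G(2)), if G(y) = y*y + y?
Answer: -10493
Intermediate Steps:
G(y) = y + y² (G(y) = y² + y = y + y²)
99*((q - 48) - 28) + √(-5 + G(2)) = 99*((-30 - 48) - 28) + √(-5 + 2*(1 + 2)) = 99*(-78 - 28) + √(-5 + 2*3) = 99*(-106) + √(-5 + 6) = -10494 + √1 = -10494 + 1 = -10493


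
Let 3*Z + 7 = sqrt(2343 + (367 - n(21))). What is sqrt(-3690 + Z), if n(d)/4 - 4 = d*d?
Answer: sqrt(-33231 + 3*sqrt(930))/3 ≈ 60.681*I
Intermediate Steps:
n(d) = 16 + 4*d**2 (n(d) = 16 + 4*(d*d) = 16 + 4*d**2)
Z = -7/3 + sqrt(930)/3 (Z = -7/3 + sqrt(2343 + (367 - (16 + 4*21**2)))/3 = -7/3 + sqrt(2343 + (367 - (16 + 4*441)))/3 = -7/3 + sqrt(2343 + (367 - (16 + 1764)))/3 = -7/3 + sqrt(2343 + (367 - 1*1780))/3 = -7/3 + sqrt(2343 + (367 - 1780))/3 = -7/3 + sqrt(2343 - 1413)/3 = -7/3 + sqrt(930)/3 ≈ 7.8320)
sqrt(-3690 + Z) = sqrt(-3690 + (-7/3 + sqrt(930)/3)) = sqrt(-11077/3 + sqrt(930)/3)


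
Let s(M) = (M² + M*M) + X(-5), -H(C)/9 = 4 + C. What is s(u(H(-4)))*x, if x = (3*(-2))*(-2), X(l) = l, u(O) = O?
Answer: -60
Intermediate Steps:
H(C) = -36 - 9*C (H(C) = -9*(4 + C) = -36 - 9*C)
s(M) = -5 + 2*M² (s(M) = (M² + M*M) - 5 = (M² + M²) - 5 = 2*M² - 5 = -5 + 2*M²)
x = 12 (x = -6*(-2) = 12)
s(u(H(-4)))*x = (-5 + 2*(-36 - 9*(-4))²)*12 = (-5 + 2*(-36 + 36)²)*12 = (-5 + 2*0²)*12 = (-5 + 2*0)*12 = (-5 + 0)*12 = -5*12 = -60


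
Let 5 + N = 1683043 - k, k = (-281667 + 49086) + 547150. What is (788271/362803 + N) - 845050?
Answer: 189898771728/362803 ≈ 5.2342e+5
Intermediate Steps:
k = 314569 (k = -232581 + 547150 = 314569)
N = 1368469 (N = -5 + (1683043 - 1*314569) = -5 + (1683043 - 314569) = -5 + 1368474 = 1368469)
(788271/362803 + N) - 845050 = (788271/362803 + 1368469) - 845050 = 496485446878/362803 - 845050 = 189898771728/362803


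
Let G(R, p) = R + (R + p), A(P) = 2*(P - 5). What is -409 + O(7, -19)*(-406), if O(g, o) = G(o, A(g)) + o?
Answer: 21109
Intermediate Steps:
A(P) = -10 + 2*P (A(P) = 2*(-5 + P) = -10 + 2*P)
G(R, p) = p + 2*R
O(g, o) = -10 + 2*g + 3*o (O(g, o) = ((-10 + 2*g) + 2*o) + o = (-10 + 2*g + 2*o) + o = -10 + 2*g + 3*o)
-409 + O(7, -19)*(-406) = -409 + (-10 + 2*7 + 3*(-19))*(-406) = -409 + (-10 + 14 - 57)*(-406) = -409 - 53*(-406) = -409 + 21518 = 21109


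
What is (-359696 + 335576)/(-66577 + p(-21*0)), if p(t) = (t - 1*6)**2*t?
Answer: 24120/66577 ≈ 0.36229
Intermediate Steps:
p(t) = t*(-6 + t)**2 (p(t) = (t - 6)**2*t = (-6 + t)**2*t = t*(-6 + t)**2)
(-359696 + 335576)/(-66577 + p(-21*0)) = (-359696 + 335576)/(-66577 + (-21*0)*(-6 - 21*0)**2) = -24120/(-66577 + 0*(-6 + 0)**2) = -24120/(-66577 + 0*(-6)**2) = -24120/(-66577 + 0*36) = -24120/(-66577 + 0) = -24120/(-66577) = -24120*(-1/66577) = 24120/66577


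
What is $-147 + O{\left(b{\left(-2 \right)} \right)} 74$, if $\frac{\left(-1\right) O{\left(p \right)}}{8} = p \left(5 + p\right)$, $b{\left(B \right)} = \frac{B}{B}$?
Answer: $-3699$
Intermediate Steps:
$b{\left(B \right)} = 1$
$O{\left(p \right)} = - 8 p \left(5 + p\right)$
$-147 + O{\left(b{\left(-2 \right)} \right)} 74 = -147 + \left(-8\right) 1 \left(5 + 1\right) 74 = -147 + \left(-8\right) 1 \cdot 6 \cdot 74 = -147 - 3552 = -3699$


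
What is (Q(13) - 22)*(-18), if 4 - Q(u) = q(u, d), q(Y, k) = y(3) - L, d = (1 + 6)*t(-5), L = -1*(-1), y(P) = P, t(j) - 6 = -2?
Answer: 360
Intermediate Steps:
t(j) = 4 (t(j) = 6 - 2 = 4)
L = 1
d = 28 (d = (1 + 6)*4 = 7*4 = 28)
q(Y, k) = 2 (q(Y, k) = 3 - 1*1 = 3 - 1 = 2)
Q(u) = 2 (Q(u) = 4 - 1*2 = 4 - 2 = 2)
(Q(13) - 22)*(-18) = (2 - 22)*(-18) = -20*(-18) = 360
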